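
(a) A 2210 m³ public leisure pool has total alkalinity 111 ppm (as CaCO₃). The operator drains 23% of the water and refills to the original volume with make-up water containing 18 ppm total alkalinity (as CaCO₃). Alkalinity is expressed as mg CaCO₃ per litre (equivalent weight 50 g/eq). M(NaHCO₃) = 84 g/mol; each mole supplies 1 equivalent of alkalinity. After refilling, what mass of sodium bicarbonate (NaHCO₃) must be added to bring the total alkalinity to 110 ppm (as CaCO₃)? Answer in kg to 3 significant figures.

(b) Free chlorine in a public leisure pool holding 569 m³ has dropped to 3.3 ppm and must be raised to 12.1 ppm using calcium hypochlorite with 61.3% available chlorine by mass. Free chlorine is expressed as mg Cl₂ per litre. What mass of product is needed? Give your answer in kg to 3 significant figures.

(a) Volume: 2210 m³ = 2,210,000 L.
(a) After draining 23% and refilling: 111 × 0.77 + 18 × 0.23 = 89.61 ppm.
(a) Deficit to target: 110 − 89.61 = 20.39 mg/L.
(a) As CaCO₃: 20.39 mg/L × 2,210,000 L = 45,060 g; ÷ 50 g/eq ÷ 1 = 901.2 mol NaHCO₃.
(a) Mass: 901.2 × 84 = 75,700 g.

(b) Volume: 569 m³ = 569,000 L.
(b) Chlorine deficit: 12.1 − 3.3 = 8.8 ppm = 8.8 mg/L as Cl₂.
(b) Cl₂ equivalent needed: 8.8 mg/L × 569,000 L = 5,007,000 mg = 5007 g.
(b) Product at 61.3% available chlorine: 5007 / 0.613 = 8168 g.

(a) 75.7 kg; (b) 8.17 kg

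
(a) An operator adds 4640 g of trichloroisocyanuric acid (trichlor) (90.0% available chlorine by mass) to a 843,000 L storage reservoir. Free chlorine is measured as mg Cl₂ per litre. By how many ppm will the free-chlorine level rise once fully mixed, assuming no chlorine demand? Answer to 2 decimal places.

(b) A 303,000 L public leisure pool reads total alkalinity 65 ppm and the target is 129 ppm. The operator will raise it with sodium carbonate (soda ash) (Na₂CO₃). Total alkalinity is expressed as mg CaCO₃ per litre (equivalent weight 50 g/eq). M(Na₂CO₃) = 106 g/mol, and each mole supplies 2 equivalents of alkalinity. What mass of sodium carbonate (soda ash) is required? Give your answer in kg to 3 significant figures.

(a) 4.95 ppm; (b) 20.6 kg

(a) Available chlorine delivered: 4640 g × 0.9 = 4176 g as Cl₂.
(a) Concentration rise: 4176 g / 843,000 L = 4.954 mg/L = 4.95 ppm.

(b) Alkalinity to add: (129 − 65) = 64 mg/L as CaCO₃ × 303,000 L = 19,390 g as CaCO₃.
(b) Equivalents: 19,390 g ÷ 50 g/eq = 387.8 eq.
(b) Each mole of Na₂CO₃ supplies 2 eq, so 387.8 / 2 = 193.9 mol.
(b) Mass: 193.9 mol × 106 g/mol = 20,560 g.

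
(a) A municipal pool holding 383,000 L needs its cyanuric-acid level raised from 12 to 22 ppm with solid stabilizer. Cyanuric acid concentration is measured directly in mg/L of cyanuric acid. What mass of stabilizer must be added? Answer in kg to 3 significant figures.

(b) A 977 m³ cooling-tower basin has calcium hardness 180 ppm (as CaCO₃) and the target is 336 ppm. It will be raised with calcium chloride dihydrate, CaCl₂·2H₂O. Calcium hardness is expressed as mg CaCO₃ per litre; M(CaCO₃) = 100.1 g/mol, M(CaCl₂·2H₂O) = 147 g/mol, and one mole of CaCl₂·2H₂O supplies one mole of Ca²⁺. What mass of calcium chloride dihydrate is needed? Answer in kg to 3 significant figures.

(a) CYA to add: (22 − 12) = 10 mg/L × 383,000 L = 3830 g cyanuric acid.

(b) Volume: 977 m³ = 977,000 L.
(b) Hardness to add: (336 − 180) = 156 mg/L as CaCO₃ × 977,000 L = 152,400 g as CaCO₃.
(b) Moles of Ca²⁺ (1 mol Ca²⁺ ≡ 1 mol CaCO₃): 152,400 / 100.1 g/mol = 1523 mol.
(b) Mass of CaCl₂·2H₂O: 1523 × 147 = 223,800 g.

(a) 3.83 kg; (b) 224 kg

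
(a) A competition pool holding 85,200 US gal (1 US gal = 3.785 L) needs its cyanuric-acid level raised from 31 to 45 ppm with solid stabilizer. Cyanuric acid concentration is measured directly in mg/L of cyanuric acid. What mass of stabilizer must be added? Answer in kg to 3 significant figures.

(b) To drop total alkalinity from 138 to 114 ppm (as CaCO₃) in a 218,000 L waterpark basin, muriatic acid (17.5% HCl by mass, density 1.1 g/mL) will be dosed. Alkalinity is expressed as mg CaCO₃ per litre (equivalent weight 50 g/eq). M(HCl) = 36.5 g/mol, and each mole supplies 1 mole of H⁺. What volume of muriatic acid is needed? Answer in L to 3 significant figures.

(a) 4.51 kg; (b) 19.8 L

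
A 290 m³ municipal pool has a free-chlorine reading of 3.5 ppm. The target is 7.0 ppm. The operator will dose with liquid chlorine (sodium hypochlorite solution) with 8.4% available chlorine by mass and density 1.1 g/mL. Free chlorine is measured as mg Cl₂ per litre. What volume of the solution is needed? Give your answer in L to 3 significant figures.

11.0 L

Volume: 290 m³ = 290,000 L.
Chlorine deficit: 7.0 − 3.5 = 3.5 ppm = 3.5 mg/L as Cl₂.
Cl₂ equivalent needed: 3.5 mg/L × 290,000 L = 1,015,000 mg = 1015 g.
Product at 8.4% available chlorine: 1015 / 0.084 = 12,080 g.
Volume at density 1.1 g/mL: 12,080 g ÷ 1.1 g/mL = 10,980 mL.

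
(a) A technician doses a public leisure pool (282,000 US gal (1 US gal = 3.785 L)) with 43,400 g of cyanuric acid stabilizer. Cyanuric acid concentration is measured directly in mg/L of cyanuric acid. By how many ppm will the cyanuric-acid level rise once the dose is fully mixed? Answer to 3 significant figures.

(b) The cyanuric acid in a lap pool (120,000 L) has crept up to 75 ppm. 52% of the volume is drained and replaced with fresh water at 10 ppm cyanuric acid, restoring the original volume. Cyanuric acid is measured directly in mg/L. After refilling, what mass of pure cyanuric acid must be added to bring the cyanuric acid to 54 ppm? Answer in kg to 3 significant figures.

(a) 40.7 ppm; (b) 1.54 kg

(a) Volume: 282,000 US gal × 3.785 L/gal = 1,067,370 L.
(a) Rise: 43,400 g / 1,067,370 L × 1000 = 40.66 mg/L.

(b) After draining 52% and refilling: 75 × 0.48 + 10 × 0.52 = 41.2 ppm.
(b) Deficit to target: 54 − 41.2 = 12.8 mg/L.
(b) Mass: 12.8 mg/L × 120,000 L = 1536 g cyanuric acid.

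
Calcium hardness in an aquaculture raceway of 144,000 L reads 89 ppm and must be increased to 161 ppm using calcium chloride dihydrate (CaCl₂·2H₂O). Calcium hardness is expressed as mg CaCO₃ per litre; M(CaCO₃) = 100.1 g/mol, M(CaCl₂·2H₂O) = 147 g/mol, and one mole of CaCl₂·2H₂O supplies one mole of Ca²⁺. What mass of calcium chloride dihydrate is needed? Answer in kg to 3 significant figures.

Hardness to add: (161 − 89) = 72 mg/L as CaCO₃ × 144,000 L = 10,370 g as CaCO₃.
Moles of Ca²⁺ (1 mol Ca²⁺ ≡ 1 mol CaCO₃): 10,370 / 100.1 g/mol = 103.6 mol.
Mass of CaCl₂·2H₂O: 103.6 × 147 = 15,230 g.

15.2 kg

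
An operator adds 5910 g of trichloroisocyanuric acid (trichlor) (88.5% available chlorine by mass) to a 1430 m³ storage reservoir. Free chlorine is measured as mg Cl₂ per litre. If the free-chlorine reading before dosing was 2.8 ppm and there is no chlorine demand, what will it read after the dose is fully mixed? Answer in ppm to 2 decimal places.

Volume: 1430 m³ = 1,430,000 L.
Available chlorine delivered: 5910 g × 0.885 = 5230 g as Cl₂.
Concentration rise: 5230 g / 1,430,000 L = 3.658 mg/L = 3.66 ppm.
Final FC: 2.8 + 3.66 = 6.46 ppm.

6.46 ppm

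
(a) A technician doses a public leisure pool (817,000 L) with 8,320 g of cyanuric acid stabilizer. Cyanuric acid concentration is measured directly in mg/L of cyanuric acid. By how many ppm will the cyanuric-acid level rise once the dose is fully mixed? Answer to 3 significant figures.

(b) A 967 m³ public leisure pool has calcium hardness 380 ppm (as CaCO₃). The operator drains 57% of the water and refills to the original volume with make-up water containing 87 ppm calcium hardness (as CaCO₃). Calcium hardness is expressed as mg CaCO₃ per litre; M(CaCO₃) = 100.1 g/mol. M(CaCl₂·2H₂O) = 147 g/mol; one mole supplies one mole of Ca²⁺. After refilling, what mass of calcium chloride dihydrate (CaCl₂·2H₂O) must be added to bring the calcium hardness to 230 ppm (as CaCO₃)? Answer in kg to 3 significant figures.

(a) Rise: 8,320 g / 817,000 L × 1000 = 10.18 mg/L.

(b) Volume: 967 m³ = 967,000 L.
(b) After draining 57% and refilling: 380 × 0.43 + 87 × 0.57 = 212.99 ppm.
(b) Deficit to target: 230 − 212.99 = 17.01 mg/L.
(b) As CaCO₃: 17.01 mg/L × 967,000 L = 16,450 g; ÷ 100.1 = 164.3 mol Ca²⁺.
(b) Mass: 164.3 × 147 = 24,160 g.

(a) 10.2 ppm; (b) 24.2 kg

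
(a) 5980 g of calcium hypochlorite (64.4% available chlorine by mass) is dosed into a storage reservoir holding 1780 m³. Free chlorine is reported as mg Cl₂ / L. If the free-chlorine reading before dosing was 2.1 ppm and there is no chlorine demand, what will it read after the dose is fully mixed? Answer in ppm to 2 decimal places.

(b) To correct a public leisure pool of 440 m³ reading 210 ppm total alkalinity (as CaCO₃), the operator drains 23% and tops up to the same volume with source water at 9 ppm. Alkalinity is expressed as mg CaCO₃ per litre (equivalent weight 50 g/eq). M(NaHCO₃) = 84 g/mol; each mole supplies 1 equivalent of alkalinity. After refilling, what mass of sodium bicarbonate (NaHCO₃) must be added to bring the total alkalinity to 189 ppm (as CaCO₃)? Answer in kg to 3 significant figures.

(a) 4.26 ppm; (b) 18.7 kg

(a) Volume: 1780 m³ = 1,780,000 L.
(a) Available chlorine delivered: 5980 g × 0.644 = 3851 g as Cl₂.
(a) Concentration rise: 3851 g / 1,780,000 L = 2.164 mg/L = 2.16 ppm.
(a) Final FC: 2.1 + 2.16 = 4.26 ppm.

(b) Volume: 440 m³ = 440,000 L.
(b) After draining 23% and refilling: 210 × 0.77 + 9 × 0.23 = 163.77 ppm.
(b) Deficit to target: 189 − 163.77 = 25.23 mg/L.
(b) As CaCO₃: 25.23 mg/L × 440,000 L = 11,100 g; ÷ 50 g/eq ÷ 1 = 222 mol NaHCO₃.
(b) Mass: 222 × 84 = 18,650 g.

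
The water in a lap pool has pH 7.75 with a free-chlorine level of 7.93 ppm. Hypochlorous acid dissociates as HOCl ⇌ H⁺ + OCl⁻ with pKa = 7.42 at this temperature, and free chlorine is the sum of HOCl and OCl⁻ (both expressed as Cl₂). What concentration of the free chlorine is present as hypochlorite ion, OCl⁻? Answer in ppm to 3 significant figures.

[OCl⁻]/[HOCl] = 10^(pH − pKa) = 10^(7.75 − 7.42) = 10^0.33 = 2.138.
Fraction as HOCl = 1 / (1 + 2.138) = 0.3187.
OCl⁻ = (1 − 0.3187) × 7.93 ppm = 5.403 ppm.

5.40 ppm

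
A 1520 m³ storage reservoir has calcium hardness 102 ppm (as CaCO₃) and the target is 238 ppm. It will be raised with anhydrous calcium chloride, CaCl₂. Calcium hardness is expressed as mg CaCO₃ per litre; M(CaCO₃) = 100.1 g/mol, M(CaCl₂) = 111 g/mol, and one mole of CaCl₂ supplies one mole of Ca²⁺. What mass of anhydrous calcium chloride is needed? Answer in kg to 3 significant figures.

229 kg

Volume: 1520 m³ = 1,520,000 L.
Hardness to add: (238 − 102) = 136 mg/L as CaCO₃ × 1,520,000 L = 206,700 g as CaCO₃.
Moles of Ca²⁺ (1 mol Ca²⁺ ≡ 1 mol CaCO₃): 206,700 / 100.1 g/mol = 2065 mol.
Mass of CaCl₂: 2065 × 111 = 229,200 g.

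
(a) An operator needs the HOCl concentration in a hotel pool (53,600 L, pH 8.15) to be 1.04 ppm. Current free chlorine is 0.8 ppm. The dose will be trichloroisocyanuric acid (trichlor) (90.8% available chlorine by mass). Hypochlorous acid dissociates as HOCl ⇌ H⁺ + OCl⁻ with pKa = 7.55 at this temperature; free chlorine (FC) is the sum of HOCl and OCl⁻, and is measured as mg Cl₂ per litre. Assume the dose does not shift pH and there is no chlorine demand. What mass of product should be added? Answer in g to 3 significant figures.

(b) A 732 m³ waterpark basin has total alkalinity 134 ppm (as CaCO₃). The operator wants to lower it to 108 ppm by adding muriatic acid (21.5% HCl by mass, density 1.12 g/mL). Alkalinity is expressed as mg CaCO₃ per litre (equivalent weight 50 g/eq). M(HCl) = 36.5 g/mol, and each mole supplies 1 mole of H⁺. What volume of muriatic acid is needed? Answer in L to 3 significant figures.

(a) [OCl⁻]/[HOCl] = 10^(pH − pKa) = 10^(8.15 − 7.55) = 3.981; fraction as HOCl = 1/(1 + 3.981) = 0.2008.
(a) Free chlorine required for 1.04 ppm HOCl: 1.04 / 0.2008 = 5.18 ppm.
(a) FC to add: 5.18 − 0.8 = 4.38 mg/L as Cl₂.
(a) Cl₂ equivalent: 4.38 mg/L × 53,600 L = 234.8 g.
(a) Product at 90.8% available Cl: 234.8 / 0.908 = 258.6 g.

(b) Volume: 732 m³ = 732,000 L.
(b) Alkalinity to neutralize: (134 − 108) = 26 mg/L as CaCO₃ × 732,000 L = 19,030 g as CaCO₃.
(b) Equivalents of H⁺ required: 19,030 ÷ 50 g/eq = 380.6 eq = 380.6 mol HCl.
(b) Mass of HCl: 380.6 × 36.5 = 13,890 g.
(b) Mass of 21.5% solution: 13,890 / 0.215 = 64,620 g.
(b) Volume: 64,620 g ÷ 1.12 g/mL = 57,700 mL.

(a) 259 g; (b) 57.7 L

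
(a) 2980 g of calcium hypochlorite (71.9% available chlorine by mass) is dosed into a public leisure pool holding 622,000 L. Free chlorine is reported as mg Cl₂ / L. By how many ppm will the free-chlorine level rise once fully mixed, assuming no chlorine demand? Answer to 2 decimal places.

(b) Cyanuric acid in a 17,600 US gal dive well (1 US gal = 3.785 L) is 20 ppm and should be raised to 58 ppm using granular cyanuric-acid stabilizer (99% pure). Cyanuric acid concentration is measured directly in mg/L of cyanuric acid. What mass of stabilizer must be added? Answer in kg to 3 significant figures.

(a) Available chlorine delivered: 2980 g × 0.719 = 2143 g as Cl₂.
(a) Concentration rise: 2143 g / 622,000 L = 3.445 mg/L = 3.44 ppm.

(b) Volume: 17,600 US gal × 3.785 L/gal = 66,616 L.
(b) CYA to add: (58 − 20) = 38 mg/L × 66,616 L = 2531 g cyanuric acid.
(b) At 99% purity: 2531 / 0.99 = 2557 g product.

(a) 3.44 ppm; (b) 2.56 kg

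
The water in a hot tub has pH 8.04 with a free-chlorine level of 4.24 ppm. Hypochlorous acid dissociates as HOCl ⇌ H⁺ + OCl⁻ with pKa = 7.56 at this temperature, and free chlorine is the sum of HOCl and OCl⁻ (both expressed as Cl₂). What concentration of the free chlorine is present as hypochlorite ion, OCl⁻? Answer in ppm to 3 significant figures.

3.19 ppm

[OCl⁻]/[HOCl] = 10^(pH − pKa) = 10^(8.04 − 7.56) = 10^0.48 = 3.02.
Fraction as HOCl = 1 / (1 + 3.02) = 0.2488.
OCl⁻ = (1 − 0.2488) × 4.24 ppm = 3.185 ppm.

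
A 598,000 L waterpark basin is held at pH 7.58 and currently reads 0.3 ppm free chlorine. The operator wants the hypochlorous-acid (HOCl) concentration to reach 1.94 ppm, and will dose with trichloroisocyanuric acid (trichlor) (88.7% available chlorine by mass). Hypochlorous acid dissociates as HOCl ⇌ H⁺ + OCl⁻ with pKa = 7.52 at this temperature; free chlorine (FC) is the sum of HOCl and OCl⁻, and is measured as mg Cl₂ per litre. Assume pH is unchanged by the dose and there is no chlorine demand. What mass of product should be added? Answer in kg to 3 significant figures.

[OCl⁻]/[HOCl] = 10^(pH − pKa) = 10^(7.58 − 7.52) = 1.148; fraction as HOCl = 1/(1 + 1.148) = 0.4655.
Free chlorine required for 1.94 ppm HOCl: 1.94 / 0.4655 = 4.167 ppm.
FC to add: 4.167 − 0.3 = 3.867 mg/L as Cl₂.
Cl₂ equivalent: 3.867 mg/L × 598,000 L = 2313 g.
Product at 88.7% available Cl: 2313 / 0.887 = 2607 g.

2.61 kg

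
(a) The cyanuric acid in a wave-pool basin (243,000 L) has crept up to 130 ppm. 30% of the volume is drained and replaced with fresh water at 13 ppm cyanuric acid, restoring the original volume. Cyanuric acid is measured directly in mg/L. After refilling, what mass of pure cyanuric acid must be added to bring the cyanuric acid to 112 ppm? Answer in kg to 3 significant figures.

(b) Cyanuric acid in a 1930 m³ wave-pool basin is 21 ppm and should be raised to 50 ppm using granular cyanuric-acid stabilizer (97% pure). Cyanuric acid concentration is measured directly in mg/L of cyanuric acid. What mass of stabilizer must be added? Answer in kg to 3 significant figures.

(a) After draining 30% and refilling: 130 × 0.70 + 13 × 0.30 = 94.9 ppm.
(a) Deficit to target: 112 − 94.9 = 17.1 mg/L.
(a) Mass: 17.1 mg/L × 243,000 L = 4155 g cyanuric acid.

(b) Volume: 1930 m³ = 1,930,000 L.
(b) CYA to add: (50 − 21) = 29 mg/L × 1,930,000 L = 55,970 g cyanuric acid.
(b) At 97% purity: 55,970 / 0.97 = 57,700 g product.

(a) 4.16 kg; (b) 57.7 kg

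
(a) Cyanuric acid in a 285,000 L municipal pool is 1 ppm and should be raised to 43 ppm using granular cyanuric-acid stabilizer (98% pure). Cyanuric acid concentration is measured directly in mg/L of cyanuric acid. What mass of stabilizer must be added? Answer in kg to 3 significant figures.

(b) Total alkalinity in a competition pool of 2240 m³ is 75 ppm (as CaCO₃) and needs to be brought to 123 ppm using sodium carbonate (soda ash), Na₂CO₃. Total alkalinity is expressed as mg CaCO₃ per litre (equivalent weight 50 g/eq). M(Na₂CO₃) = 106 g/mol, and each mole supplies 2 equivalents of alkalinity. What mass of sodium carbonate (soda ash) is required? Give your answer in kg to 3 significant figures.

(a) 12.2 kg; (b) 114 kg

(a) CYA to add: (43 − 1) = 42 mg/L × 285,000 L = 11,970 g cyanuric acid.
(a) At 98% purity: 11,970 / 0.98 = 12,210 g product.

(b) Volume: 2240 m³ = 2,240,000 L.
(b) Alkalinity to add: (123 − 75) = 48 mg/L as CaCO₃ × 2,240,000 L = 107,500 g as CaCO₃.
(b) Equivalents: 107,500 g ÷ 50 g/eq = 2150 eq.
(b) Each mole of Na₂CO₃ supplies 2 eq, so 2150 / 2 = 1075 mol.
(b) Mass: 1075 mol × 106 g/mol = 114,000 g.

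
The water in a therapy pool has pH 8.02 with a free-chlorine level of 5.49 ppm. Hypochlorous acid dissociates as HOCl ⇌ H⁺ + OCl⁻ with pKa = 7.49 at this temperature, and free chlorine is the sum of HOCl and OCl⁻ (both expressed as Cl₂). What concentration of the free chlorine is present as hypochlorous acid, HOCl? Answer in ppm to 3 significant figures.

1.25 ppm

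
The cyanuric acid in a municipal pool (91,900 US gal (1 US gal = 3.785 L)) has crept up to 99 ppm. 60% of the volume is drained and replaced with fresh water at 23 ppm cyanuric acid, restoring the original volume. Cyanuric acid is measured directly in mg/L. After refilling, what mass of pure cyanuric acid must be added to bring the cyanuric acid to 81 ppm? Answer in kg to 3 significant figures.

9.60 kg

Volume: 91,900 US gal × 3.785 L/gal = 347,842 L.
After draining 60% and refilling: 99 × 0.40 + 23 × 0.60 = 53.4 ppm.
Deficit to target: 81 − 53.4 = 27.6 mg/L.
Mass: 27.6 mg/L × 347,842 L = 9600 g cyanuric acid.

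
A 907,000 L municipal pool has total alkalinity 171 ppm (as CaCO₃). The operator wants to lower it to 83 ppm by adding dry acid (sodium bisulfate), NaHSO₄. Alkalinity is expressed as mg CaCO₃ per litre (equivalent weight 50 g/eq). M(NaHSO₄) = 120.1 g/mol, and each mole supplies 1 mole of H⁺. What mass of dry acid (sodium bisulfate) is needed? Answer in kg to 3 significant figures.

192 kg

Alkalinity to neutralize: (171 − 83) = 88 mg/L as CaCO₃ × 907,000 L = 79,820 g as CaCO₃.
Equivalents of H⁺ required: 79,820 ÷ 50 g/eq = 1596 eq = 1596 mol NaHSO₄.
Mass of NaHSO₄: 1596 × 120.1 = 191,700 g.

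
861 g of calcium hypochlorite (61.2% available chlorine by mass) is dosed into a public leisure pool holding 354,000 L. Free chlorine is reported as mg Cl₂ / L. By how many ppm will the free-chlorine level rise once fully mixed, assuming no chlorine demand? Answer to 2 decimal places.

1.49 ppm

Available chlorine delivered: 861 g × 0.612 = 526.9 g as Cl₂.
Concentration rise: 526.9 g / 354,000 L = 1.489 mg/L = 1.49 ppm.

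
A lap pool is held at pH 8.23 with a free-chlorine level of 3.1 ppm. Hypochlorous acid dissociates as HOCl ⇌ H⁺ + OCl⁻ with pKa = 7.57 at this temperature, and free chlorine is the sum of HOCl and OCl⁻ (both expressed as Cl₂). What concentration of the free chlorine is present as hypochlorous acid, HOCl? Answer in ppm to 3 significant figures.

[OCl⁻]/[HOCl] = 10^(pH − pKa) = 10^(8.23 − 7.57) = 10^0.66 = 4.571.
Fraction as HOCl = 1 / (1 + 4.571) = 0.1795.
HOCl = 0.1795 × 3.1 ppm = 0.5565 ppm.

0.556 ppm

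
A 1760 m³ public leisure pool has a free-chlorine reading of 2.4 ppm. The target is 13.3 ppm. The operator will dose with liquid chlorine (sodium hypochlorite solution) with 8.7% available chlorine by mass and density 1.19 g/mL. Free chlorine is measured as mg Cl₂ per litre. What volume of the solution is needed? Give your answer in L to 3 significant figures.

185 L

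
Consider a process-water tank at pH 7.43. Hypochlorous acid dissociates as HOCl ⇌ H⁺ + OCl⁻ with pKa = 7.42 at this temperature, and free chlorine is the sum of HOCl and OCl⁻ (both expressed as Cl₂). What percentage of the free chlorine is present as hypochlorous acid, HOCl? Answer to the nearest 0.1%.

[OCl⁻]/[HOCl] = 10^(pH − pKa) = 10^(7.43 − 7.42) = 10^0.01 = 1.023.
Fraction as HOCl = 1 / (1 + 1.023) = 0.4942.

49.4%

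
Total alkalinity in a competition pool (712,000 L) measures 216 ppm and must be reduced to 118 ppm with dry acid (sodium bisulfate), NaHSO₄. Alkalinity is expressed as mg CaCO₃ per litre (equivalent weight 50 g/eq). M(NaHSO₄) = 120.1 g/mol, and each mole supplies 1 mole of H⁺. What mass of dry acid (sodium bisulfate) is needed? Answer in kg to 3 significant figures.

Alkalinity to neutralize: (216 − 118) = 98 mg/L as CaCO₃ × 712,000 L = 69,780 g as CaCO₃.
Equivalents of H⁺ required: 69,780 ÷ 50 g/eq = 1396 eq = 1396 mol NaHSO₄.
Mass of NaHSO₄: 1396 × 120.1 = 167,600 g.

168 kg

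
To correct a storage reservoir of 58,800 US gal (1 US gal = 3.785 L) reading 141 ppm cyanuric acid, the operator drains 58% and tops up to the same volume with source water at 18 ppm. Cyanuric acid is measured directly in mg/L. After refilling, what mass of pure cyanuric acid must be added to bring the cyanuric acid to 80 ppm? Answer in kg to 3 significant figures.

Volume: 58,800 US gal × 3.785 L/gal = 222,558 L.
After draining 58% and refilling: 141 × 0.42 + 18 × 0.58 = 69.66 ppm.
Deficit to target: 80 − 69.66 = 10.34 mg/L.
Mass: 10.34 mg/L × 222,558 L = 2301 g cyanuric acid.

2.30 kg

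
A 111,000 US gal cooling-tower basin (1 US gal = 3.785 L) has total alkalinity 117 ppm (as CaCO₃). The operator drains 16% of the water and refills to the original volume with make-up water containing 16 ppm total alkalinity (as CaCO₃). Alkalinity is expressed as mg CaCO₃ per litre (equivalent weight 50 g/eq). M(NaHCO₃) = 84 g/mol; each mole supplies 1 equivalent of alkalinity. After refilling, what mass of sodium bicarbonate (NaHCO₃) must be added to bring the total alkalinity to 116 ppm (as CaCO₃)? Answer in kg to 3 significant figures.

10.7 kg

Volume: 111,000 US gal × 3.785 L/gal = 420,135 L.
After draining 16% and refilling: 117 × 0.84 + 16 × 0.16 = 100.84 ppm.
Deficit to target: 116 − 100.84 = 15.16 mg/L.
As CaCO₃: 15.16 mg/L × 420,135 L = 6369 g; ÷ 50 g/eq ÷ 1 = 127.4 mol NaHCO₃.
Mass: 127.4 × 84 = 10,700 g.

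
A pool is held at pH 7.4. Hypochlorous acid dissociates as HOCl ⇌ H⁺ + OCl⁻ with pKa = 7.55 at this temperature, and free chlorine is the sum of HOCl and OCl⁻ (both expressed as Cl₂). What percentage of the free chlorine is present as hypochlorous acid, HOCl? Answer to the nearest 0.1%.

58.5%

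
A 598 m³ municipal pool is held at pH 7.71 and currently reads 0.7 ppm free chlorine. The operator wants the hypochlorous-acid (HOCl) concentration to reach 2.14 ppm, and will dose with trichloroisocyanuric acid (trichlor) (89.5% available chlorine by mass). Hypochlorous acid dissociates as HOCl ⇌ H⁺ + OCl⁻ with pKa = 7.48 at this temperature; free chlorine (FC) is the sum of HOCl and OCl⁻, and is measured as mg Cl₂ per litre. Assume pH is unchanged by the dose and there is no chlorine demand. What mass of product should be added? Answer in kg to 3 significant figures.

3.39 kg

Volume: 598 m³ = 598,000 L.
[OCl⁻]/[HOCl] = 10^(pH − pKa) = 10^(7.71 − 7.48) = 1.698; fraction as HOCl = 1/(1 + 1.698) = 0.3706.
Free chlorine required for 2.14 ppm HOCl: 2.14 / 0.3706 = 5.774 ppm.
FC to add: 5.774 − 0.7 = 5.074 mg/L as Cl₂.
Cl₂ equivalent: 5.074 mg/L × 598,000 L = 3034 g.
Product at 89.5% available Cl: 3034 / 0.895 = 3390 g.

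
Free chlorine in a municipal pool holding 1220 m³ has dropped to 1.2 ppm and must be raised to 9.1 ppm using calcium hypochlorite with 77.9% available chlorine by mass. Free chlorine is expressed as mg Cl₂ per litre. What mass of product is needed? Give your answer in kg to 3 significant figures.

Volume: 1220 m³ = 1,220,000 L.
Chlorine deficit: 9.1 − 1.2 = 7.9 ppm = 7.9 mg/L as Cl₂.
Cl₂ equivalent needed: 7.9 mg/L × 1,220,000 L = 9,638,000 mg = 9638 g.
Product at 77.9% available chlorine: 9638 / 0.779 = 12,370 g.

12.4 kg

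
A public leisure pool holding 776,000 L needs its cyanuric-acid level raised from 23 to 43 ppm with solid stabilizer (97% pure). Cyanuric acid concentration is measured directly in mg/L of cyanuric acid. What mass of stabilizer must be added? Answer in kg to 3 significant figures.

16.0 kg

CYA to add: (43 − 23) = 20 mg/L × 776,000 L = 15,520 g cyanuric acid.
At 97% purity: 15,520 / 0.97 = 16,000 g product.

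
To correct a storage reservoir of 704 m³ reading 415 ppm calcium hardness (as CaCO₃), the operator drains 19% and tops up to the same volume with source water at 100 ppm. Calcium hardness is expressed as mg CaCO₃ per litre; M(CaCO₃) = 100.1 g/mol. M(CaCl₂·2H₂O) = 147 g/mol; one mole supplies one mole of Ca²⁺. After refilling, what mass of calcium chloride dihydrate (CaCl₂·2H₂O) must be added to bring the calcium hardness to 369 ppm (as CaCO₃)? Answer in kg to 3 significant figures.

Volume: 704 m³ = 704,000 L.
After draining 19% and refilling: 415 × 0.81 + 100 × 0.19 = 355.15 ppm.
Deficit to target: 369 − 355.15 = 13.85 mg/L.
As CaCO₃: 13.85 mg/L × 704,000 L = 9750 g; ÷ 100.1 = 97.41 mol Ca²⁺.
Mass: 97.41 × 147 = 14,320 g.

14.3 kg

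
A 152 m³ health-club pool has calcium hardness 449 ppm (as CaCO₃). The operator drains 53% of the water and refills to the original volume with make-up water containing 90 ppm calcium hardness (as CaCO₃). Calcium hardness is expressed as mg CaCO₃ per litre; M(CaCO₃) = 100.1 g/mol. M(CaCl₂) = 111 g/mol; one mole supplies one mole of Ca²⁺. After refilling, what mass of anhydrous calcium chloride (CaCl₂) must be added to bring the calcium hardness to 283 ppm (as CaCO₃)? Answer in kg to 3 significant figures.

Volume: 152 m³ = 152,000 L.
After draining 53% and refilling: 449 × 0.47 + 90 × 0.53 = 258.73 ppm.
Deficit to target: 283 − 258.73 = 24.27 mg/L.
As CaCO₃: 24.27 mg/L × 152,000 L = 3689 g; ÷ 100.1 = 36.85 mol Ca²⁺.
Mass: 36.85 × 111 = 4091 g.

4.09 kg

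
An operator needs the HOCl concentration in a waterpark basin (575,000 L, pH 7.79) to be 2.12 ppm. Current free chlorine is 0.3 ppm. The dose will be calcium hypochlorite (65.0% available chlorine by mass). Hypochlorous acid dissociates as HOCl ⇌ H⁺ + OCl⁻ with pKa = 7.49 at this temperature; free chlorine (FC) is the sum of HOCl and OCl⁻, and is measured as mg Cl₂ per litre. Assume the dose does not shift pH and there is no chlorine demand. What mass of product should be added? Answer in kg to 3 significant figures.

5.35 kg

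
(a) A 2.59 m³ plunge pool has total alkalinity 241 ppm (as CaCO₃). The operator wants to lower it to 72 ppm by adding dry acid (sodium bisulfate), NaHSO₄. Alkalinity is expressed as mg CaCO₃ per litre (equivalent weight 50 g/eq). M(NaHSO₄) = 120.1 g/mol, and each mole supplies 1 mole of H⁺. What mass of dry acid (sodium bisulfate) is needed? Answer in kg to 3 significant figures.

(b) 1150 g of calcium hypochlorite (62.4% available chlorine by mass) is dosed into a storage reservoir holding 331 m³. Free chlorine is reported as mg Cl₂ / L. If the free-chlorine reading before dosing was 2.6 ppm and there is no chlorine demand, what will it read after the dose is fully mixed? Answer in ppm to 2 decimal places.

(a) Volume: 2.59 m³ = 2,590 L.
(a) Alkalinity to neutralize: (241 − 72) = 169 mg/L as CaCO₃ × 2,590 L = 437.7 g as CaCO₃.
(a) Equivalents of H⁺ required: 437.7 ÷ 50 g/eq = 8.754 eq = 8.754 mol NaHSO₄.
(a) Mass of NaHSO₄: 8.754 × 120.1 = 1051 g.

(b) Volume: 331 m³ = 331,000 L.
(b) Available chlorine delivered: 1150 g × 0.624 = 717.6 g as Cl₂.
(b) Concentration rise: 717.6 g / 331,000 L = 2.168 mg/L = 2.17 ppm.
(b) Final FC: 2.6 + 2.17 = 4.77 ppm.

(a) 1.05 kg; (b) 4.77 ppm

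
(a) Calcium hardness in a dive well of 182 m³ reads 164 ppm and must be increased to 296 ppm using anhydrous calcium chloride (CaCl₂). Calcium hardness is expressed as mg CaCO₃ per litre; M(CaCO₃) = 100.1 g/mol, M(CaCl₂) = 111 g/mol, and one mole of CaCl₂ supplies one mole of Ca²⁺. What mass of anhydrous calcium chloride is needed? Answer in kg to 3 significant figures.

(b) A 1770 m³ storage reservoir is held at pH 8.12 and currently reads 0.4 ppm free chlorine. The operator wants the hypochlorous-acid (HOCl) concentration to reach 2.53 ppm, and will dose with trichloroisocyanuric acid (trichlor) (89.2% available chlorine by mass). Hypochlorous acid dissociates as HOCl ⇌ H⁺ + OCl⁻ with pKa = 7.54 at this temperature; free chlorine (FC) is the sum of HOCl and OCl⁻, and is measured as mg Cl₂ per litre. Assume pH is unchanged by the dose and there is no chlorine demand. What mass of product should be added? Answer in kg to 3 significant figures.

(a) Volume: 182 m³ = 182,000 L.
(a) Hardness to add: (296 − 164) = 132 mg/L as CaCO₃ × 182,000 L = 24,020 g as CaCO₃.
(a) Moles of Ca²⁺ (1 mol Ca²⁺ ≡ 1 mol CaCO₃): 24,020 / 100.1 g/mol = 240 mol.
(a) Mass of CaCl₂: 240 × 111 = 26,640 g.

(b) Volume: 1770 m³ = 1,770,000 L.
(b) [OCl⁻]/[HOCl] = 10^(pH − pKa) = 10^(8.12 − 7.54) = 3.802; fraction as HOCl = 1/(1 + 3.802) = 0.2083.
(b) Free chlorine required for 2.53 ppm HOCl: 2.53 / 0.2083 = 12.15 ppm.
(b) FC to add: 12.15 − 0.4 = 11.75 mg/L as Cl₂.
(b) Cl₂ equivalent: 11.75 mg/L × 1,770,000 L = 20,800 g.
(b) Product at 89.2% available Cl: 20,800 / 0.892 = 23,310 g.

(a) 26.6 kg; (b) 23.3 kg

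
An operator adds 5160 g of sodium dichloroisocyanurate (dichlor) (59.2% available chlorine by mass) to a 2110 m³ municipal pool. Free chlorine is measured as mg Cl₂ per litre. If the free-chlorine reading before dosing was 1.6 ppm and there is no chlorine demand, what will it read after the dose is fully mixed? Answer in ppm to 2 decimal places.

3.05 ppm

Volume: 2110 m³ = 2,110,000 L.
Available chlorine delivered: 5160 g × 0.592 = 3055 g as Cl₂.
Concentration rise: 3055 g / 2,110,000 L = 1.448 mg/L = 1.45 ppm.
Final FC: 1.6 + 1.45 = 3.05 ppm.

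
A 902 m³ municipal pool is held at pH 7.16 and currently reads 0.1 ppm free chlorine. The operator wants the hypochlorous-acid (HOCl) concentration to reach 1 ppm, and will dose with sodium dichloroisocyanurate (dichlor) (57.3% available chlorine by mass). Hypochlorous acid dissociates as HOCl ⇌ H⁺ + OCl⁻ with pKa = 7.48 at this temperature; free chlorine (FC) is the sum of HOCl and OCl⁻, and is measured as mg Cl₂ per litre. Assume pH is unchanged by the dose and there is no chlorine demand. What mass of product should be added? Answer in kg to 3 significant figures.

2.17 kg

Volume: 902 m³ = 902,000 L.
[OCl⁻]/[HOCl] = 10^(pH − pKa) = 10^(7.16 − 7.48) = 0.4786; fraction as HOCl = 1/(1 + 0.4786) = 0.6763.
Free chlorine required for 1 ppm HOCl: 1 / 0.6763 = 1.479 ppm.
FC to add: 1.479 − 0.1 = 1.379 mg/L as Cl₂.
Cl₂ equivalent: 1.379 mg/L × 902,000 L = 1244 g.
Product at 57.3% available Cl: 1244 / 0.573 = 2170 g.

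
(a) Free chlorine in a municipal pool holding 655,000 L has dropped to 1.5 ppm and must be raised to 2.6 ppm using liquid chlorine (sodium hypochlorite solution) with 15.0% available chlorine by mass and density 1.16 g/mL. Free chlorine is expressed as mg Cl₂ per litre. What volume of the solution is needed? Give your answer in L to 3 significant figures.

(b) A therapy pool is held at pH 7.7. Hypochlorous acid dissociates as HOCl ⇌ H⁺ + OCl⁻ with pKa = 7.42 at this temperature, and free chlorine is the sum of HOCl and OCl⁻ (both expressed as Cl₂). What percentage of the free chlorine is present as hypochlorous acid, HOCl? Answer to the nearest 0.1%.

(a) Chlorine deficit: 2.6 − 1.5 = 1.1 ppm = 1.1 mg/L as Cl₂.
(a) Cl₂ equivalent needed: 1.1 mg/L × 655,000 L = 720,500 mg = 720.5 g.
(a) Product at 15.0% available chlorine: 720.5 / 0.15 = 4803 g.
(a) Volume at density 1.16 g/mL: 4803 g ÷ 1.16 g/mL = 4141 mL.

(b) [OCl⁻]/[HOCl] = 10^(pH − pKa) = 10^(7.7 − 7.42) = 10^0.28 = 1.905.
(b) Fraction as HOCl = 1 / (1 + 1.905) = 0.3442.

(a) 4.14 L; (b) 34.4%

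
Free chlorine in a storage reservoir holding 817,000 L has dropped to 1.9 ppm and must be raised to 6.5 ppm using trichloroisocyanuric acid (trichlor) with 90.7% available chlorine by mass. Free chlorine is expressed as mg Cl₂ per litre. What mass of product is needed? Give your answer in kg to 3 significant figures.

Chlorine deficit: 6.5 − 1.9 = 4.6 ppm = 4.6 mg/L as Cl₂.
Cl₂ equivalent needed: 4.6 mg/L × 817,000 L = 3,758,000 mg = 3758 g.
Product at 90.7% available chlorine: 3758 / 0.907 = 4144 g.

4.14 kg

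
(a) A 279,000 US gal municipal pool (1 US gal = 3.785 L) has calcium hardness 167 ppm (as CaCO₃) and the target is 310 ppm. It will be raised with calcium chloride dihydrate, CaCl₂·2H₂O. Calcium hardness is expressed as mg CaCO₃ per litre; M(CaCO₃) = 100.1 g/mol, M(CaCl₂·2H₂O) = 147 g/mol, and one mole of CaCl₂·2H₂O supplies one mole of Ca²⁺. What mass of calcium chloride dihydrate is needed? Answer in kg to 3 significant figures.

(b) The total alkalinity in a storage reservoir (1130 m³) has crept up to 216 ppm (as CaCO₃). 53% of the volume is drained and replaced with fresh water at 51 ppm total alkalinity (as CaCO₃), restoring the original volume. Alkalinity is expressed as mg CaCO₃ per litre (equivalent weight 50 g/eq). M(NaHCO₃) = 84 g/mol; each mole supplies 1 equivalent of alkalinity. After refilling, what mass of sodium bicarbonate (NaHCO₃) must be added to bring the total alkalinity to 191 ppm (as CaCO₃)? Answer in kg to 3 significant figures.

(a) 222 kg; (b) 119 kg

(a) Volume: 279,000 US gal × 3.785 L/gal = 1,056,015 L.
(a) Hardness to add: (310 − 167) = 143 mg/L as CaCO₃ × 1,056,015 L = 151,000 g as CaCO₃.
(a) Moles of Ca²⁺ (1 mol Ca²⁺ ≡ 1 mol CaCO₃): 151,000 / 100.1 g/mol = 1509 mol.
(a) Mass of CaCl₂·2H₂O: 1509 × 147 = 221,800 g.

(b) Volume: 1130 m³ = 1,130,000 L.
(b) After draining 53% and refilling: 216 × 0.47 + 51 × 0.53 = 128.55 ppm.
(b) Deficit to target: 191 − 128.55 = 62.45 mg/L.
(b) As CaCO₃: 62.45 mg/L × 1,130,000 L = 70,570 g; ÷ 50 g/eq ÷ 1 = 1411 mol NaHCO₃.
(b) Mass: 1411 × 84 = 118,600 g.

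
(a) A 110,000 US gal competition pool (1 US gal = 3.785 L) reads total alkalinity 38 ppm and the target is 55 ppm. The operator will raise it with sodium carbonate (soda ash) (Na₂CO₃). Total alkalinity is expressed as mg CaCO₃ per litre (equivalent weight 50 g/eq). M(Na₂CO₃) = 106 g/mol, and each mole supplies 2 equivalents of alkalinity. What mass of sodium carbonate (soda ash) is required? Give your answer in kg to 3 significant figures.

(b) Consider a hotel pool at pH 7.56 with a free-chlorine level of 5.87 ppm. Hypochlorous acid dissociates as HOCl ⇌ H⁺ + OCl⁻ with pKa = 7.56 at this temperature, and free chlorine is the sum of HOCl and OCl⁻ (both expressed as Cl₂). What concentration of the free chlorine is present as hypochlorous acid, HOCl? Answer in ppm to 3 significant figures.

(a) 7.50 kg; (b) 2.94 ppm

(a) Volume: 110,000 US gal × 3.785 L/gal = 416,350 L.
(a) Alkalinity to add: (55 − 38) = 17 mg/L as CaCO₃ × 416,350 L = 7078 g as CaCO₃.
(a) Equivalents: 7078 g ÷ 50 g/eq = 141.6 eq.
(a) Each mole of Na₂CO₃ supplies 2 eq, so 141.6 / 2 = 70.78 mol.
(a) Mass: 70.78 mol × 106 g/mol = 7503 g.

(b) [OCl⁻]/[HOCl] = 10^(pH − pKa) = 10^(7.56 − 7.56) = 10^0.00 = 1.
(b) Fraction as HOCl = 1 / (1 + 1) = 0.5.
(b) HOCl = 0.5 × 5.87 ppm = 2.935 ppm.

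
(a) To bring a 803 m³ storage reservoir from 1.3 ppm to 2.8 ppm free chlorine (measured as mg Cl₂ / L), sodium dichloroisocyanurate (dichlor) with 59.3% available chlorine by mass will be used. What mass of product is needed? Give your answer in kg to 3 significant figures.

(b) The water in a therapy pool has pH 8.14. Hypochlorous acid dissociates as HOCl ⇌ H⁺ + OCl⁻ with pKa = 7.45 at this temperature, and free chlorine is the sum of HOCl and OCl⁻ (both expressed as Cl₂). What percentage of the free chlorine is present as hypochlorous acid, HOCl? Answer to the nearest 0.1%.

(a) 2.03 kg; (b) 17.0%

(a) Volume: 803 m³ = 803,000 L.
(a) Chlorine deficit: 2.8 − 1.3 = 1.5 ppm = 1.5 mg/L as Cl₂.
(a) Cl₂ equivalent needed: 1.5 mg/L × 803,000 L = 1,204,000 mg = 1204 g.
(a) Product at 59.3% available chlorine: 1204 / 0.593 = 2031 g.

(b) [OCl⁻]/[HOCl] = 10^(pH − pKa) = 10^(8.14 − 7.45) = 10^0.69 = 4.898.
(b) Fraction as HOCl = 1 / (1 + 4.898) = 0.1696.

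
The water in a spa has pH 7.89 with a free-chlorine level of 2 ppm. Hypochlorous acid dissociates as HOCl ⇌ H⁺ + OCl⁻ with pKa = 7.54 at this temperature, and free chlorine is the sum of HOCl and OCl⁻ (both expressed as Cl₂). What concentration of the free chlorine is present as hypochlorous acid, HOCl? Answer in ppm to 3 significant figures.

[OCl⁻]/[HOCl] = 10^(pH − pKa) = 10^(7.89 − 7.54) = 10^0.35 = 2.239.
Fraction as HOCl = 1 / (1 + 2.239) = 0.3088.
HOCl = 0.3088 × 2 ppm = 0.6175 ppm.

0.618 ppm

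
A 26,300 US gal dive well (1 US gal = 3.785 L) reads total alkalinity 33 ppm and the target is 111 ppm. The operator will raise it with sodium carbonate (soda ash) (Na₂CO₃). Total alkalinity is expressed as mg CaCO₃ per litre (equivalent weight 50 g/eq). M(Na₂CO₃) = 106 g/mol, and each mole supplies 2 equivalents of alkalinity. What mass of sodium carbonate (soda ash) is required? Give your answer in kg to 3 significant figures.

Volume: 26,300 US gal × 3.785 L/gal = 99,546 L.
Alkalinity to add: (111 − 33) = 78 mg/L as CaCO₃ × 99,546 L = 7765 g as CaCO₃.
Equivalents: 7765 g ÷ 50 g/eq = 155.3 eq.
Each mole of Na₂CO₃ supplies 2 eq, so 155.3 / 2 = 77.65 mol.
Mass: 77.65 mol × 106 g/mol = 8230 g.

8.23 kg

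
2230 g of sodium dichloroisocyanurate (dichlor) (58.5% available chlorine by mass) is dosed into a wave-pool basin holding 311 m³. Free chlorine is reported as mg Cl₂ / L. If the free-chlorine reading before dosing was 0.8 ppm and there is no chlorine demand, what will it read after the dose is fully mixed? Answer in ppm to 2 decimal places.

Volume: 311 m³ = 311,000 L.
Available chlorine delivered: 2230 g × 0.585 = 1305 g as Cl₂.
Concentration rise: 1305 g / 311,000 L = 4.195 mg/L = 4.19 ppm.
Final FC: 0.8 + 4.19 = 4.99 ppm.

4.99 ppm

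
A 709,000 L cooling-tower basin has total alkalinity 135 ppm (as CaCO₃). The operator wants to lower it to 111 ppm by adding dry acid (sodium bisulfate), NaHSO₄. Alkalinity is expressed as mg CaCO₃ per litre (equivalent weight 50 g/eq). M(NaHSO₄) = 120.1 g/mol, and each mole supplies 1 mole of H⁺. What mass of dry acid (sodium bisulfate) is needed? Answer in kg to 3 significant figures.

40.9 kg

Alkalinity to neutralize: (135 − 111) = 24 mg/L as CaCO₃ × 709,000 L = 17,020 g as CaCO₃.
Equivalents of H⁺ required: 17,020 ÷ 50 g/eq = 340.3 eq = 340.3 mol NaHSO₄.
Mass of NaHSO₄: 340.3 × 120.1 = 40,870 g.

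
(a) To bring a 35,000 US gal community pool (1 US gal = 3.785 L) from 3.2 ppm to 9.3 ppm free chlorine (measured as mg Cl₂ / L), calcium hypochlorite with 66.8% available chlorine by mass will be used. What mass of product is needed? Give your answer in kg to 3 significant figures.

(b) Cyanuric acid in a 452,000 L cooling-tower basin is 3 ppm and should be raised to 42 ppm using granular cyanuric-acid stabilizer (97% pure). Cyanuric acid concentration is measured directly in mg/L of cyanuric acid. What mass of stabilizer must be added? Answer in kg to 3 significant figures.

(a) Volume: 35,000 US gal × 3.785 L/gal = 132,475 L.
(a) Chlorine deficit: 9.3 − 3.2 = 6.1 ppm = 6.1 mg/L as Cl₂.
(a) Cl₂ equivalent needed: 6.1 mg/L × 132,475 L = 808,100 mg = 808.1 g.
(a) Product at 66.8% available chlorine: 808.1 / 0.668 = 1210 g.

(b) CYA to add: (42 − 3) = 39 mg/L × 452,000 L = 17,630 g cyanuric acid.
(b) At 97% purity: 17,630 / 0.97 = 18,170 g product.

(a) 1.21 kg; (b) 18.2 kg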